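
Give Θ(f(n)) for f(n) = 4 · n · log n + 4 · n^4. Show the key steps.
f(n) ∈ Θ(n^4)

Compare the terms by growth order. For large n, n^a · (log n)^b dominates n^a' · (log n)^b' iff a > a', or (a = a' and b > b'). Ranking the 2 terms shows the dominant one is 4 · n^4. Hence f(n) ∈ Θ(n^4).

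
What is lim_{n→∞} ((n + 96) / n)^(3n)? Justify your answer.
lim = e^288

Rewrite as (1 + 96/n)^(3n). By the standard limit (1 + x/n)^n → e^x, we have (1 + 96/n)^n → e^96, and raising to the 3rd power gives e^288.
More precisely, ln[(1 + 96/n)^(3n)] = 3n · ln(1 + 96/n) = 3n · (96/n + O(1/n^2)) = 288 + O(1/n) → 288.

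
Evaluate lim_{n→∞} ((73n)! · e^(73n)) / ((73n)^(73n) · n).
lim = 0

Stirling: (73n)! ~ sqrt(2π·73n) · (73n/e)^(73n). Hence
  (73n)! · e^(73n) / (73n)^(73n) ~ sqrt(2π·73n).
Dividing by n: sqrt(2π·73n) / n = sqrt(2π·73) · n^((1−2)/2), so the expression behaves like sqrt(2π·73) · n^((1−2)/2) → 0.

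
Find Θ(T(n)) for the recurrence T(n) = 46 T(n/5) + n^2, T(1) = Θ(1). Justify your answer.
T(n) = Θ(n^(log_5 46))

Master theorem: compare f(n) = n^2 to n^(log_5 46) where log_5 46 ≈ 2.379. Since 2 < log_5 46, we have f(n) = O(n^(log_5 46 − ε)) for some ε > 0 — Case 1. Hence T(n) = Θ(n^(log_5 46)).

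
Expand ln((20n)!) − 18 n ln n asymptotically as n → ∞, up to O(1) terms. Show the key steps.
ln((20n)!) − 18 n ln n = 2 n ln n + 20(ln 20 − 1) n + (1/2) ln(2π·20n) + O(1/n)

Stirling: ln((20n)!) = 20n ln(20n) − 20n + (1/2) ln(2π·20n) + O(1/n).
Expand 20n ln(20n) = 20n (ln n + ln 20) = 20n ln n + 20n ln 20.
Subtract 18n ln n: leading term is (20 − 18) n ln n = 2 n ln n. The next term is 20n ln 20 − 20n = 20(ln 20 − 1) n. Then the (1/2) ln(2π·20n) correction.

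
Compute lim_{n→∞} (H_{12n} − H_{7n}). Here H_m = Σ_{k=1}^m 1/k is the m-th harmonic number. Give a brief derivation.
lim = ln(12/7)

Euler-Maclaurin gives H_m = ln m + γ + 1/(2m) + O(1/m^2). The γ and O(1/m) terms cancel in the difference:
  H_{12n} − H_{7n} = ln(12n) − ln(7n) + O(1/n) = ln(12/7) + O(1/n).
Hence the limit is ln(12/7).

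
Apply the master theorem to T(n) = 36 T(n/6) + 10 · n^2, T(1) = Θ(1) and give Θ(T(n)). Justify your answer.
T(n) = Θ(n^2 log n)

log_6 36 = 2, and f(n) = 10 · n^2 = Θ(n^(log_6 36)). This is Case 2 of the master theorem: T(n) = Θ(f(n) · log n) = Θ(n^2 log n).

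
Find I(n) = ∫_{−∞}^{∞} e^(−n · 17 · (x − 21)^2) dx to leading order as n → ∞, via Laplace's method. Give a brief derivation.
I(n) = sqrt(π/(17n))

Here φ(x) = 17 · (x − 21)^2 has its unique minimum at x* = 21 with φ(x*) = 0 and φ''(x*) = 34. Laplace's method gives
  I(n) ~ e^(−n φ(x*)) · sqrt(2π / (n · φ''(x*))) = sqrt(2π / (34n)) = sqrt(π/(17n)).
This is exact: substituting u = (x − 21)·sqrt(17n) gives I(n) = (1/sqrt(17n)) ∫_{−∞}^{∞} e^(−u^2) du = sqrt(π/(17n)).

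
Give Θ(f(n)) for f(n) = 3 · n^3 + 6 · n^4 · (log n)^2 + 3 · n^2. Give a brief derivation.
f(n) ∈ Θ(n^4 · (log n)^2)

Compare the terms by growth order. For large n, n^a · (log n)^b dominates n^a' · (log n)^b' iff a > a', or (a = a' and b > b'). Ranking the 3 terms shows the dominant one is 6 · n^4 · (log n)^2. Hence f(n) ∈ Θ(n^4 · (log n)^2).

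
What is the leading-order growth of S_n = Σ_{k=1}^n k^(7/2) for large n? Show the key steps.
S_n ~ (2/9) · n^(9/2)

Integral comparison: Σ_{k=1}^n k^(7/2) = ∫_0^n x^(7/2) dx + O(n^(7/2)). The integral is n^(1 + 7/2) / (1 + 7/2) = n^((7+2)/2) / ((7+2)/2) = (2/9) · n^(9/2).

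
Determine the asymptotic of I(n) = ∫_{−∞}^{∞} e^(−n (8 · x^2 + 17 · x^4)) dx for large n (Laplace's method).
I(n) ~ sqrt(π/(8n))

φ(x) = 8 · x^2 + 17 · x^4 has its unique global minimum at x* = 0 (since φ'(x) = 16x + 68x^3 = 0 only at x = 0 for real x with both coefficients positive, and φ → ∞ as |x| → ∞). At x* = 0, φ(0) = 0 and φ''(0) = 16. Laplace's method then gives
  I(n) ~ sqrt(2π / (n · φ''(0))) · e^(−n φ(0)) = sqrt(2π / (16n)) = sqrt(π/(8n)).
The 17 · x^4 term contributes only at subleading order (an O(1/n) relative correction).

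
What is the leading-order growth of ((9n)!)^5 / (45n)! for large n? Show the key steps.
((9n)!)^5/(45n)! ~ ((2π·9n)^(4/2) / sqrt(5)) · 5^(−5·9n)  →  0

Write N = 9n. Stirling: N! ~ sqrt(2π N)(N/e)^N and (5N)! ~ sqrt(2π·5N)·(5N/e)^(5N).
  (N!)^5/(5N)! ~ (2π N)^(5/2) (N/e)^(5N) / [sqrt(2π·5N) (5N/e)^(5N)]
     = (2π N)^(5/2) / sqrt(2π·5N) · (N/(5N))^(5N)
     = (2π N)^((5−1)/2) / sqrt(5) · 5^(−5N).
Since 5^5 > 1, the factor 5^(−5N) decays exponentially, so the ratio → 0. Substituting N = 9n gives the stated form.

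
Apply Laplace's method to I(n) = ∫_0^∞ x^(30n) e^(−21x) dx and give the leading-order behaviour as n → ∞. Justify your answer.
I(n) ~ (sqrt(2π·30n) / 21) · (30n/(21e))^(30n)

Write the integrand as exp(30n ln x − 21x) and set f(x) = 30n ln x − 21x. Then f'(x) = 30n/x − 21 = 0 at x* = 30n/21, and f''(x*) = −30n/x*^2 = −21^2/(30n). Laplace's method (interior maximum) gives
  I(n) ~ e^(f(x*)) · sqrt(2π / |f''(x*)|)
        = exp(30n ln(30n/21) − 30n) · sqrt(2π · 30n / 21^2)
        = (30n/21)^(30n) e^(−30n) · sqrt(2π·30n) / 21
        = (sqrt(2π·30n) / 21) · (30n/(21e))^(30n).
This matches Γ(30n+1)/21^(30n+1) with Stirling applied to Γ.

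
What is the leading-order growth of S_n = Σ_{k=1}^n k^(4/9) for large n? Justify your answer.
S_n ~ (9/13) · n^(13/9)

Integral comparison: Σ_{k=1}^n k^(4/9) = ∫_0^n x^(4/9) dx + O(n^(4/9)). The integral is n^(1 + 4/9) / (1 + 4/9) = n^((4+9)/9) / ((4+9)/9) = (9/13) · n^(13/9).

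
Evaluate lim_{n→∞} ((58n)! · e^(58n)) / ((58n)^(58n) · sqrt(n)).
lim = sqrt(2π·58)

Stirling: (58n)! ~ sqrt(2π·58n) · (58n/e)^(58n). Hence
  (58n)! · e^(58n) / (58n)^(58n) ~ sqrt(2π·58n).
Dividing by sqrt(n): sqrt(2π·58n) / sqrt(n) = sqrt(2π·58) · n^((1−1)/2), so the limit is sqrt(2π·58).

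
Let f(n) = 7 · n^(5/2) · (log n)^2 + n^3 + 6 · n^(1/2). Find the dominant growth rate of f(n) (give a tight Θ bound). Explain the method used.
f(n) ∈ Θ(n^3)

Compare the terms by growth order. For large n, n^a · (log n)^b dominates n^a' · (log n)^b' iff a > a', or (a = a' and b > b'). Ranking the 3 terms shows the dominant one is n^3. Hence f(n) ∈ Θ(n^3).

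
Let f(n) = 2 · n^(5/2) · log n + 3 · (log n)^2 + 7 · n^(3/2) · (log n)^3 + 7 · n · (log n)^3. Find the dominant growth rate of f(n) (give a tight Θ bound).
f(n) ∈ Θ(n^(5/2) · log n)

Compare the terms by growth order. For large n, n^a · (log n)^b dominates n^a' · (log n)^b' iff a > a', or (a = a' and b > b'). Ranking the 4 terms shows the dominant one is 2 · n^(5/2) · log n. Hence f(n) ∈ Θ(n^(5/2) · log n).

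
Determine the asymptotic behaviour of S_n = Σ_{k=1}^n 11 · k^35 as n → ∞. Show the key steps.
S_n ~ 11 · n^36 / 36

By integral comparison (Euler-Maclaurin), Σ_{k=1}^n 11 · k^35 = 11 · ∫_0^n x^35 dx + O(n^35) = 11 · n^36/36 + O(n^35). (Equivalently, Faulhaber's formula gives the same leading term.)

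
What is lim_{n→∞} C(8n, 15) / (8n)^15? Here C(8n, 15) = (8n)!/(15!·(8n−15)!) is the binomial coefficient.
lim = 1/15! = 1/1307674368000

With N = 8n → ∞: C(N, 15) / N^15 = [N(N−1)…(N−14)] / (15! · N^15) = (1/15!) · 1 · (1 − 1/(8n)) · … · (1 − 14/(8n)). Each factor → 1 as N → ∞, so the limit is 1/15! = 1/1307674368000.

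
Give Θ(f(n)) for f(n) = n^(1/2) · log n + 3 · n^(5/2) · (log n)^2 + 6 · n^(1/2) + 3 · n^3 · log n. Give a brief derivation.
f(n) ∈ Θ(n^3 · log n)

Compare the terms by growth order. For large n, n^a · (log n)^b dominates n^a' · (log n)^b' iff a > a', or (a = a' and b > b'). Ranking the 4 terms shows the dominant one is 3 · n^3 · log n. Hence f(n) ∈ Θ(n^3 · log n).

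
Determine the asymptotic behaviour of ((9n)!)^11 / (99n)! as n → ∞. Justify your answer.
((9n)!)^11/(99n)! ~ ((2π·9n)^(10/2) / sqrt(11)) · 11^(−11·9n)  →  0

Write N = 9n. Stirling: N! ~ sqrt(2π N)(N/e)^N and (11N)! ~ sqrt(2π·11N)·(11N/e)^(11N).
  (N!)^11/(11N)! ~ (2π N)^(11/2) (N/e)^(11N) / [sqrt(2π·11N) (11N/e)^(11N)]
     = (2π N)^(11/2) / sqrt(2π·11N) · (N/(11N))^(11N)
     = (2π N)^((11−1)/2) / sqrt(11) · 11^(−11N).
Since 11^11 > 1, the factor 11^(−11N) decays exponentially, so the ratio → 0. Substituting N = 9n gives the stated form.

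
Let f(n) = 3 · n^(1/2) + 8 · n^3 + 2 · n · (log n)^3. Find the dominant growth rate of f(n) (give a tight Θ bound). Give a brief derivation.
f(n) ∈ Θ(n^3)

Compare the terms by growth order. For large n, n^a · (log n)^b dominates n^a' · (log n)^b' iff a > a', or (a = a' and b > b'). Ranking the 3 terms shows the dominant one is 8 · n^3. Hence f(n) ∈ Θ(n^3).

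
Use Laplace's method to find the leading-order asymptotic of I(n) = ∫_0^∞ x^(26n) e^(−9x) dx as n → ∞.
I(n) ~ (sqrt(2π·26n) / 9) · (26n/(9e))^(26n)

Write the integrand as exp(26n ln x − 9x) and set f(x) = 26n ln x − 9x. Then f'(x) = 26n/x − 9 = 0 at x* = 26n/9, and f''(x*) = −26n/x*^2 = −9^2/(26n). Laplace's method (interior maximum) gives
  I(n) ~ e^(f(x*)) · sqrt(2π / |f''(x*)|)
        = exp(26n ln(26n/9) − 26n) · sqrt(2π · 26n / 9^2)
        = (26n/9)^(26n) e^(−26n) · sqrt(2π·26n) / 9
        = (sqrt(2π·26n) / 9) · (26n/(9e))^(26n).
This matches Γ(26n+1)/9^(26n+1) with Stirling applied to Γ.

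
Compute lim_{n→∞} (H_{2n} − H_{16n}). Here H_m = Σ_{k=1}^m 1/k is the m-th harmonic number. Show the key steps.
lim = ln(2/16) = −ln 8

Euler-Maclaurin gives H_m = ln m + γ + 1/(2m) + O(1/m^2). The γ and O(1/m) terms cancel in the difference:
  H_{2n} − H_{16n} = ln(2n) − ln(16n) + O(1/n) = ln(2/16) + O(1/n).
Hence the limit is ln(2/16) = −ln 8.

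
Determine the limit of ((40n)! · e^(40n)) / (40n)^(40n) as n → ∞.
lim = ∞

Stirling: (40n)! ~ sqrt(2π·40n) · (40n/e)^(40n). Hence
  (40n)! · e^(40n) / (40n)^(40n) ~ sqrt(2π·40n) = sqrt(2π·40) · sqrt(n) → ∞.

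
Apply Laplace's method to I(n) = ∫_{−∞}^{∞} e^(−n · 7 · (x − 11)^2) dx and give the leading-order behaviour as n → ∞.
I(n) = sqrt(π/(7n))

Here φ(x) = 7 · (x − 11)^2 has its unique minimum at x* = 11 with φ(x*) = 0 and φ''(x*) = 14. Laplace's method gives
  I(n) ~ e^(−n φ(x*)) · sqrt(2π / (n · φ''(x*))) = sqrt(2π / (14n)) = sqrt(π/(7n)).
This is exact: substituting u = (x − 11)·sqrt(7n) gives I(n) = (1/sqrt(7n)) ∫_{−∞}^{∞} e^(−u^2) du = sqrt(π/(7n)).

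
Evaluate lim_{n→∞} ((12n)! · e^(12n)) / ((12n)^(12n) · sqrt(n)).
lim = sqrt(2π·12)

Stirling: (12n)! ~ sqrt(2π·12n) · (12n/e)^(12n). Hence
  (12n)! · e^(12n) / (12n)^(12n) ~ sqrt(2π·12n).
Dividing by sqrt(n): sqrt(2π·12n) / sqrt(n) = sqrt(2π·12) · n^((1−1)/2), so the limit is sqrt(2π·12).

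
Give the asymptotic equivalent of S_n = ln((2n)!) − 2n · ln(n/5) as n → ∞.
S_n ~ 2n · (ln 10 − 1) + O(ln n)

Stirling: ln((2n)!) = 2n ln(2n) − 2n + O(ln n).
  S_n = 2n ln(2n) − 2n − 2n ln(n/5) + O(ln n)
      = 2n ln(2n) − 2n ln n + 2n ln 5 − 2n + O(ln n)
      = 2n ln 2 + 2n ln 5 − 2n + O(ln n)
      = 2n (ln 10 − 1) + O(ln n).
Numerically ln(10) − 1 ≈ 1.3026.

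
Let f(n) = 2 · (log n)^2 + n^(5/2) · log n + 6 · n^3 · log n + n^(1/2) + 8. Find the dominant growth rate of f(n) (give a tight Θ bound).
f(n) ∈ Θ(n^3 · log n)

Compare the terms by growth order. For large n, n^a · (log n)^b dominates n^a' · (log n)^b' iff a > a', or (a = a' and b > b'). Ranking the 5 terms shows the dominant one is 6 · n^3 · log n. Hence f(n) ∈ Θ(n^3 · log n).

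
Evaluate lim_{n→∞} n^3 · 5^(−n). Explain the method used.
lim = 0

Exponentials with base > 1 dominate every fixed polynomial: for any fixed c, n^c / 5^n → 0 as n → ∞ (e.g. by the ratio test, or by writing 5^n = e^(n ln 5) and noting e^(n ln 5) / n^c → ∞). Hence n^3 · 5^(−n) = n^3 / 5^n → 0.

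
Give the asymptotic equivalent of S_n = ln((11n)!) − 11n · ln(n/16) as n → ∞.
S_n ~ 11n · (ln 176 − 1) + O(ln n)

Stirling: ln((11n)!) = 11n ln(11n) − 11n + O(ln n).
  S_n = 11n ln(11n) − 11n − 11n ln(n/16) + O(ln n)
      = 11n ln(11n) − 11n ln n + 11n ln 16 − 11n + O(ln n)
      = 11n ln 11 + 11n ln 16 − 11n + O(ln n)
      = 11n (ln 176 − 1) + O(ln n).
Numerically ln(176) − 1 ≈ 4.1705.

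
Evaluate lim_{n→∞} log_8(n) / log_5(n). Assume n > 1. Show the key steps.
lim = ln(5) / ln(8) = log_8(5)

Change of base: log_8(n) = ln n / ln 8 and log_5(n) = ln n / ln 5. The ratio is (ln n / ln 8) · (ln 5 / ln n) = ln 5 / ln 8, a constant independent of n. So the limit is ln 5 / ln 8 = log_8(5).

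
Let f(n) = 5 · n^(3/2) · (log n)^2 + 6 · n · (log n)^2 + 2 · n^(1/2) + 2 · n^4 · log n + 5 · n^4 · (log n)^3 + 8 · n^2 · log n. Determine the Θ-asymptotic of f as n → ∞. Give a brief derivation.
f(n) ∈ Θ(n^4 · (log n)^3)

Compare the terms by growth order. For large n, n^a · (log n)^b dominates n^a' · (log n)^b' iff a > a', or (a = a' and b > b'). Ranking the 6 terms shows the dominant one is 5 · n^4 · (log n)^3. Hence f(n) ∈ Θ(n^4 · (log n)^3).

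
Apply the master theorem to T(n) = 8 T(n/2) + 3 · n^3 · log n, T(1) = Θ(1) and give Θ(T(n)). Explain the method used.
T(n) = Θ(n^3 · (log n)^2)

Here log_2 8 = 3 and f(n) = 3 · n^3 · log n = Θ(n^(log_2 8) · (log n)^1). This is the extended Case 2 of the master theorem (f matches the critical exponent up to log factors), giving T(n) = Θ(n^(log_2 8) · (log n)^(1+1)) = Θ(n^3 · (log n)^2).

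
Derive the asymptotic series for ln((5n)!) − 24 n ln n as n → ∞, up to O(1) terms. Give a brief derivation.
ln((5n)!) − 24 n ln n = −19 n ln n + 5(ln 5 − 1) n + (1/2) ln(2π·5n) + O(1/n)

Stirling: ln((5n)!) = 5n ln(5n) − 5n + (1/2) ln(2π·5n) + O(1/n).
Expand 5n ln(5n) = 5n (ln n + ln 5) = 5n ln n + 5n ln 5.
Subtract 24n ln n: leading term is (5 − 24) n ln n = −19 n ln n. The next term is 5n ln 5 − 5n = 5(ln 5 − 1) n. Then the (1/2) ln(2π·5n) correction.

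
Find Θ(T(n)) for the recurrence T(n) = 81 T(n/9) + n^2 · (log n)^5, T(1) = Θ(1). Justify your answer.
T(n) = Θ(n^2 · (log n)^6)

Here log_9 81 = 2 and f(n) = n^2 · (log n)^5 = Θ(n^(log_9 81) · (log n)^5). This is the extended Case 2 of the master theorem (f matches the critical exponent up to log factors), giving T(n) = Θ(n^(log_9 81) · (log n)^(5+1)) = Θ(n^2 · (log n)^6).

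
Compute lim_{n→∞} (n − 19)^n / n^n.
lim = e^(−19)

Rewrite as (1 − 19/n)^(n). By the standard limit (1 + x/n)^n → e^x, we have (1 − 19/n)^n → e^(−19), and raising to the 1st power gives e^(−19).
More precisely, ln[(1 − 19/n)^(n)] = n · ln(1 − 19/n) = n · (-19/n + O(1/n^2)) = -19 + O(1/n) → -19.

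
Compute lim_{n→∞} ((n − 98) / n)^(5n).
lim = e^(−490)

Rewrite as (1 − 98/n)^(5n). By the standard limit (1 + x/n)^n → e^x, we have (1 − 98/n)^n → e^(−98), and raising to the 5th power gives e^(−490).
More precisely, ln[(1 − 98/n)^(5n)] = 5n · ln(1 − 98/n) = 5n · (-98/n + O(1/n^2)) = -490 + O(1/n) → -490.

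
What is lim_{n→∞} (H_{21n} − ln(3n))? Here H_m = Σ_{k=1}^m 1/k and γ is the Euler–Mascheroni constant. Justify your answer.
lim = ln 7 + γ

By Euler-Maclaurin, H_m = ln m + γ + O(1/m). So
  H_{21n} − ln(3n) = ln(21n) + γ − ln(3n) + O(1/n)
                       = ln(21/3) + γ + O(1/n).
Hence the limit is ln(21/3) + γ (= ln 7).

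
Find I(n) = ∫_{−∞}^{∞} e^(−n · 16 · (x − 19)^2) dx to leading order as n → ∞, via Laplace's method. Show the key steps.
I(n) = sqrt(π/(16n))

Here φ(x) = 16 · (x − 19)^2 has its unique minimum at x* = 19 with φ(x*) = 0 and φ''(x*) = 32. Laplace's method gives
  I(n) ~ e^(−n φ(x*)) · sqrt(2π / (n · φ''(x*))) = sqrt(2π / (32n)) = sqrt(π/(16n)).
This is exact: substituting u = (x − 19)·sqrt(16n) gives I(n) = (1/sqrt(16n)) ∫_{−∞}^{∞} e^(−u^2) du = sqrt(π/(16n)).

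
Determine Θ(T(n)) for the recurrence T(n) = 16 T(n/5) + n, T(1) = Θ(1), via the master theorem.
T(n) = Θ(n^(log_5 16))

Master theorem: compare f(n) = n to n^(log_5 16) where log_5 16 ≈ 1.723. Since 1 < log_5 16, we have f(n) = O(n^(log_5 16 − ε)) for some ε > 0 — Case 1. Hence T(n) = Θ(n^(log_5 16)).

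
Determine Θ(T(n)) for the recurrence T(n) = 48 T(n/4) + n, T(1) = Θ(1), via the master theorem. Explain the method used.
T(n) = Θ(n^(log_4 48))

Master theorem: compare f(n) = n to n^(log_4 48) where log_4 48 ≈ 2.792. Since 1 < log_4 48, we have f(n) = O(n^(log_4 48 − ε)) for some ε > 0 — Case 1. Hence T(n) = Θ(n^(log_4 48)).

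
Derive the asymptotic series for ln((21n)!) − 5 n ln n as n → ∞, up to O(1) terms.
ln((21n)!) − 5 n ln n = 16 n ln n + 21(ln 21 − 1) n + (1/2) ln(2π·21n) + O(1/n)

Stirling: ln((21n)!) = 21n ln(21n) − 21n + (1/2) ln(2π·21n) + O(1/n).
Expand 21n ln(21n) = 21n (ln n + ln 21) = 21n ln n + 21n ln 21.
Subtract 5n ln n: leading term is (21 − 5) n ln n = 16 n ln n. The next term is 21n ln 21 − 21n = 21(ln 21 − 1) n. Then the (1/2) ln(2π·21n) correction.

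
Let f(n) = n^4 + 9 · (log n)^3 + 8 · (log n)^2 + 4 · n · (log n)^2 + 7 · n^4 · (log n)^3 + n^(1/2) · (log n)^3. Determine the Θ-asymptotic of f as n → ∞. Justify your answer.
f(n) ∈ Θ(n^4 · (log n)^3)

Compare the terms by growth order. For large n, n^a · (log n)^b dominates n^a' · (log n)^b' iff a > a', or (a = a' and b > b'). Ranking the 6 terms shows the dominant one is 7 · n^4 · (log n)^3. Hence f(n) ∈ Θ(n^4 · (log n)^3).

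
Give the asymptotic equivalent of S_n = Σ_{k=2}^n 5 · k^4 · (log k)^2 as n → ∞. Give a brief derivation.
S_n ~ n^5 · (log n)^2

By integral comparison, S_n = ∫_1^n 5 · x^4 · (log x)^2 dx + O(n^4 · (log n)^2). For the integral, the leading term of ∫_1^n x^4 (log x)^2 dx is n^5/5 · (log n)^2 (by repeated integration by parts; each step lowers the log-exponent and produces a relatively O(1/log n) correction). Hence S_n ~ n^5 · (log n)^2.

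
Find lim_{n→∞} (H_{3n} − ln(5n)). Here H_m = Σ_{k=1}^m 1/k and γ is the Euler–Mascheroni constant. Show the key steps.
lim = ln(3/5) + γ

By Euler-Maclaurin, H_m = ln m + γ + O(1/m). So
  H_{3n} − ln(5n) = ln(3n) + γ − ln(5n) + O(1/n)
                       = ln(3/5) + γ + O(1/n).
Hence the limit is ln(3/5) + γ.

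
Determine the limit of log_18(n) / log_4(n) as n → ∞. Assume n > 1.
lim = ln(4) / ln(18) = log_18(4)

Change of base: log_18(n) = ln n / ln 18 and log_4(n) = ln n / ln 4. The ratio is (ln n / ln 18) · (ln 4 / ln n) = ln 4 / ln 18, a constant independent of n. So the limit is ln 4 / ln 18 = log_18(4).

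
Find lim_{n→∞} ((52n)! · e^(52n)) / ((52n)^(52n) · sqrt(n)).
lim = sqrt(2π·52)

Stirling: (52n)! ~ sqrt(2π·52n) · (52n/e)^(52n). Hence
  (52n)! · e^(52n) / (52n)^(52n) ~ sqrt(2π·52n).
Dividing by sqrt(n): sqrt(2π·52n) / sqrt(n) = sqrt(2π·52) · n^((1−1)/2), so the limit is sqrt(2π·52).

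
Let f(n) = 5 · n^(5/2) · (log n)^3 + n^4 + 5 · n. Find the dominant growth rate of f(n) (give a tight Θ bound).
f(n) ∈ Θ(n^4)

Compare the terms by growth order. For large n, n^a · (log n)^b dominates n^a' · (log n)^b' iff a > a', or (a = a' and b > b'). Ranking the 3 terms shows the dominant one is n^4. Hence f(n) ∈ Θ(n^4).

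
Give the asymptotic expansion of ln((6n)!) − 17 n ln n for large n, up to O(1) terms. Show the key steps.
ln((6n)!) − 17 n ln n = −11 n ln n + 6(ln 6 − 1) n + (1/2) ln(2π·6n) + O(1/n)

Stirling: ln((6n)!) = 6n ln(6n) − 6n + (1/2) ln(2π·6n) + O(1/n).
Expand 6n ln(6n) = 6n (ln n + ln 6) = 6n ln n + 6n ln 6.
Subtract 17n ln n: leading term is (6 − 17) n ln n = −11 n ln n. The next term is 6n ln 6 − 6n = 6(ln 6 − 1) n. Then the (1/2) ln(2π·6n) correction.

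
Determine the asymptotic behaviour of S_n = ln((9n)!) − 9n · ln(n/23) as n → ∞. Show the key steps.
S_n ~ 9n · (ln 207 − 1) + O(ln n)

Stirling: ln((9n)!) = 9n ln(9n) − 9n + O(ln n).
  S_n = 9n ln(9n) − 9n − 9n ln(n/23) + O(ln n)
      = 9n ln(9n) − 9n ln n + 9n ln 23 − 9n + O(ln n)
      = 9n ln 9 + 9n ln 23 − 9n + O(ln n)
      = 9n (ln 207 − 1) + O(ln n).
Numerically ln(207) − 1 ≈ 4.3327.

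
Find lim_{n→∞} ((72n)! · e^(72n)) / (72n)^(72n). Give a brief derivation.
lim = ∞

Stirling: (72n)! ~ sqrt(2π·72n) · (72n/e)^(72n). Hence
  (72n)! · e^(72n) / (72n)^(72n) ~ sqrt(2π·72n) = sqrt(2π·72) · sqrt(n) → ∞.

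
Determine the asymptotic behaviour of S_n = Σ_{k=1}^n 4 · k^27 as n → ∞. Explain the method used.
S_n ~ n^28 / 7

By integral comparison (Euler-Maclaurin), Σ_{k=1}^n 4 · k^27 = 4 · ∫_0^n x^27 dx + O(n^27) = 4 · n^28/28 = n^28 / 7 + O(n^27). (Equivalently, Faulhaber's formula gives the same leading term.)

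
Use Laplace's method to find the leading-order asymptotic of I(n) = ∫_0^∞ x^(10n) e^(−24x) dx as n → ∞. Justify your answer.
I(n) ~ (sqrt(2π·10n) / 24) · (10n/(24e))^(10n)

Write the integrand as exp(10n ln x − 24x) and set f(x) = 10n ln x − 24x. Then f'(x) = 10n/x − 24 = 0 at x* = 10n/24, and f''(x*) = −10n/x*^2 = −24^2/(10n). Laplace's method (interior maximum) gives
  I(n) ~ e^(f(x*)) · sqrt(2π / |f''(x*)|)
        = exp(10n ln(10n/24) − 10n) · sqrt(2π · 10n / 24^2)
        = (10n/24)^(10n) e^(−10n) · sqrt(2π·10n) / 24
        = (sqrt(2π·10n) / 24) · (10n/(24e))^(10n).
This matches Γ(10n+1)/24^(10n+1) with Stirling applied to Γ.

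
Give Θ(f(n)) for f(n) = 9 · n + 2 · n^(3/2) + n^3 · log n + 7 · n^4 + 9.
f(n) ∈ Θ(n^4)

Compare the terms by growth order. For large n, n^a · (log n)^b dominates n^a' · (log n)^b' iff a > a', or (a = a' and b > b'). Ranking the 5 terms shows the dominant one is 7 · n^4. Hence f(n) ∈ Θ(n^4).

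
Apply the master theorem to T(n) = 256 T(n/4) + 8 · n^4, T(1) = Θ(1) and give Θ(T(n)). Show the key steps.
T(n) = Θ(n^4 log n)

log_4 256 = 4, and f(n) = 8 · n^4 = Θ(n^(log_4 256)). This is Case 2 of the master theorem: T(n) = Θ(f(n) · log n) = Θ(n^4 log n).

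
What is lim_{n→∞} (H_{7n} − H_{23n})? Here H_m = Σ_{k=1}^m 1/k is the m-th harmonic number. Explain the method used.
lim = ln(7/23)

Euler-Maclaurin gives H_m = ln m + γ + 1/(2m) + O(1/m^2). The γ and O(1/m) terms cancel in the difference:
  H_{7n} − H_{23n} = ln(7n) − ln(23n) + O(1/n) = ln(7/23) + O(1/n).
Hence the limit is ln(7/23).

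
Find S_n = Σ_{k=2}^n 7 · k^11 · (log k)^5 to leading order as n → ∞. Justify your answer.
S_n ~ 7 · n^12 · (log n)^5 / 12

By integral comparison, S_n = ∫_1^n 7 · x^11 · (log x)^5 dx + O(n^11 · (log n)^5). For the integral, the leading term of ∫_1^n x^11 (log x)^5 dx is n^12/12 · (log n)^5 (by repeated integration by parts; each step lowers the log-exponent and produces a relatively O(1/log n) correction). Hence S_n ~ 7 · n^12 · (log n)^5 / 12.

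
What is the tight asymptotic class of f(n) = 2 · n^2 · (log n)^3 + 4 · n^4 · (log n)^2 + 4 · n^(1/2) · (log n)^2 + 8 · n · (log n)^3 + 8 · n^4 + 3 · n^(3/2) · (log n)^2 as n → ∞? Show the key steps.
f(n) ∈ Θ(n^4 · (log n)^2)

Compare the terms by growth order. For large n, n^a · (log n)^b dominates n^a' · (log n)^b' iff a > a', or (a = a' and b > b'). Ranking the 6 terms shows the dominant one is 4 · n^4 · (log n)^2. Hence f(n) ∈ Θ(n^4 · (log n)^2).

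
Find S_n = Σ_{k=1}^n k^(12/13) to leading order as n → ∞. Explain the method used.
S_n ~ (13/25) · n^(25/13)

Integral comparison: Σ_{k=1}^n k^(12/13) = ∫_0^n x^(12/13) dx + O(n^(12/13)). The integral is n^(1 + 12/13) / (1 + 12/13) = n^((12+13)/13) / ((12+13)/13) = (13/25) · n^(25/13).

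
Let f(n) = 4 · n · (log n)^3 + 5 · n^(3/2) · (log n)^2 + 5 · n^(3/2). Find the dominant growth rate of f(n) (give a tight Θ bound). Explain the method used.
f(n) ∈ Θ(n^(3/2) · (log n)^2)

Compare the terms by growth order. For large n, n^a · (log n)^b dominates n^a' · (log n)^b' iff a > a', or (a = a' and b > b'). Ranking the 3 terms shows the dominant one is 5 · n^(3/2) · (log n)^2. Hence f(n) ∈ Θ(n^(3/2) · (log n)^2).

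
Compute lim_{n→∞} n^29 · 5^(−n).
lim = 0

Exponentials with base > 1 dominate every fixed polynomial: for any fixed c, n^c / 5^n → 0 as n → ∞ (e.g. by the ratio test, or by writing 5^n = e^(n ln 5) and noting e^(n ln 5) / n^c → ∞). Hence n^29 · 5^(−n) = n^29 / 5^n → 0.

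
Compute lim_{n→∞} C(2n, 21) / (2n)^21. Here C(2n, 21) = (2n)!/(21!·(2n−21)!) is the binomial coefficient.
lim = 1/21! = 1/51090942171709440000

With N = 2n → ∞: C(N, 21) / N^21 = [N(N−1)…(N−20)] / (21! · N^21) = (1/21!) · 1 · (1 − 1/(2n)) · … · (1 − 20/(2n)). Each factor → 1 as N → ∞, so the limit is 1/21! = 1/51090942171709440000.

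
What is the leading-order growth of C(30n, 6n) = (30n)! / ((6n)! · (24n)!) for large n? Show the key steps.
C(30n, 6n) ~ (3125/256)^(6n) · sqrt(5/(8π·6n))

Write N = 6n. Apply Stirling to each factorial:
  (5N)! ~ sqrt(2π·5N) · (5N/e)^(5N),
  N! ~ sqrt(2π N) · (N/e)^N,
  (4N)! ~ sqrt(2π·4N) · (4N/e)^(4N).
The exponential factors combine to (5N)^(5N) / (N^N · (4N)^(4N)) = 5^(5N)/4^(4N) = (5^5/4^4)^N = (3125/256)^N.
The square-root prefactors combine to sqrt(2π·5N) / (sqrt(2π N)·sqrt(2π·4N)) = sqrt(5 / (2π·4·N)) = sqrt(5/(8π·6n)).
Substituting N = 6n: C(30n, 6n) ~ (3125/256)^(6n) · sqrt(5/(8π·6n)).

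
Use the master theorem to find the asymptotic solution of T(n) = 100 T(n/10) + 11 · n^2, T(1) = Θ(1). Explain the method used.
T(n) = Θ(n^2 log n)

log_10 100 = 2, and f(n) = 11 · n^2 = Θ(n^(log_10 100)). This is Case 2 of the master theorem: T(n) = Θ(f(n) · log n) = Θ(n^2 log n).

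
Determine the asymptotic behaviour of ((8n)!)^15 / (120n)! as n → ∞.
((8n)!)^15/(120n)! ~ ((2π·8n)^(14/2) / sqrt(15)) · 15^(−15·8n)  →  0

Write N = 8n. Stirling: N! ~ sqrt(2π N)(N/e)^N and (15N)! ~ sqrt(2π·15N)·(15N/e)^(15N).
  (N!)^15/(15N)! ~ (2π N)^(15/2) (N/e)^(15N) / [sqrt(2π·15N) (15N/e)^(15N)]
     = (2π N)^(15/2) / sqrt(2π·15N) · (N/(15N))^(15N)
     = (2π N)^((15−1)/2) / sqrt(15) · 15^(−15N).
Since 15^15 > 1, the factor 15^(−15N) decays exponentially, so the ratio → 0. Substituting N = 8n gives the stated form.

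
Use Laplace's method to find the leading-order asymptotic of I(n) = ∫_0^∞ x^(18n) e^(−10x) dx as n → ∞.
I(n) ~ (sqrt(2π·18n) / 10) · (18n/(10e))^(18n)

Write the integrand as exp(18n ln x − 10x) and set f(x) = 18n ln x − 10x. Then f'(x) = 18n/x − 10 = 0 at x* = 18n/10, and f''(x*) = −18n/x*^2 = −10^2/(18n). Laplace's method (interior maximum) gives
  I(n) ~ e^(f(x*)) · sqrt(2π / |f''(x*)|)
        = exp(18n ln(18n/10) − 18n) · sqrt(2π · 18n / 10^2)
        = (18n/10)^(18n) e^(−18n) · sqrt(2π·18n) / 10
        = (sqrt(2π·18n) / 10) · (18n/(10e))^(18n).
This matches Γ(18n+1)/10^(18n+1) with Stirling applied to Γ.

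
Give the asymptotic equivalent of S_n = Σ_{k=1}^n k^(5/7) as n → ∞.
S_n ~ (7/12) · n^(12/7)

Integral comparison: Σ_{k=1}^n k^(5/7) = ∫_0^n x^(5/7) dx + O(n^(5/7)). The integral is n^(1 + 5/7) / (1 + 5/7) = n^((5+7)/7) / ((5+7)/7) = (7/12) · n^(12/7).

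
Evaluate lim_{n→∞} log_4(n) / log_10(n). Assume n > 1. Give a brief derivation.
lim = ln(10) / ln(4) = log_4(10)

Change of base: log_4(n) = ln n / ln 4 and log_10(n) = ln n / ln 10. The ratio is (ln n / ln 4) · (ln 10 / ln n) = ln 10 / ln 4, a constant independent of n. So the limit is ln 10 / ln 4 = log_4(10).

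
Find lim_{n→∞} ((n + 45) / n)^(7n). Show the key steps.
lim = e^315

Rewrite as (1 + 45/n)^(7n). By the standard limit (1 + x/n)^n → e^x, we have (1 + 45/n)^n → e^45, and raising to the 7th power gives e^315.
More precisely, ln[(1 + 45/n)^(7n)] = 7n · ln(1 + 45/n) = 7n · (45/n + O(1/n^2)) = 315 + O(1/n) → 315.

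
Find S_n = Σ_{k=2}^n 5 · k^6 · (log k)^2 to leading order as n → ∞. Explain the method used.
S_n ~ 5 · n^7 · (log n)^2 / 7

By integral comparison, S_n = ∫_1^n 5 · x^6 · (log x)^2 dx + O(n^6 · (log n)^2). For the integral, the leading term of ∫_1^n x^6 (log x)^2 dx is n^7/7 · (log n)^2 (by repeated integration by parts; each step lowers the log-exponent and produces a relatively O(1/log n) correction). Hence S_n ~ 5 · n^7 · (log n)^2 / 7.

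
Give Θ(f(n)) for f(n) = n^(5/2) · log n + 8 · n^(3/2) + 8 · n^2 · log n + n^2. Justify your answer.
f(n) ∈ Θ(n^(5/2) · log n)

Compare the terms by growth order. For large n, n^a · (log n)^b dominates n^a' · (log n)^b' iff a > a', or (a = a' and b > b'). Ranking the 4 terms shows the dominant one is n^(5/2) · log n. Hence f(n) ∈ Θ(n^(5/2) · log n).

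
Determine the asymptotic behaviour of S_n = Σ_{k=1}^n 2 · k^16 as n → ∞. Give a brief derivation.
S_n ~ 2 · n^17 / 17

By integral comparison (Euler-Maclaurin), Σ_{k=1}^n 2 · k^16 = 2 · ∫_0^n x^16 dx + O(n^16) = 2 · n^17/17 + O(n^16). (Equivalently, Faulhaber's formula gives the same leading term.)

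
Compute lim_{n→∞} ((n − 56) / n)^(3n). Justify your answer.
lim = e^(−168)

Rewrite as (1 − 56/n)^(3n). By the standard limit (1 + x/n)^n → e^x, we have (1 − 56/n)^n → e^(−56), and raising to the 3rd power gives e^(−168).
More precisely, ln[(1 − 56/n)^(3n)] = 3n · ln(1 − 56/n) = 3n · (-56/n + O(1/n^2)) = -168 + O(1/n) → -168.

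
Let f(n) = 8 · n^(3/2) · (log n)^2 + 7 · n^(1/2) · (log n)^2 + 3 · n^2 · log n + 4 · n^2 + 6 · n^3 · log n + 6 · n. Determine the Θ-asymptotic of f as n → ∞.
f(n) ∈ Θ(n^3 · log n)

Compare the terms by growth order. For large n, n^a · (log n)^b dominates n^a' · (log n)^b' iff a > a', or (a = a' and b > b'). Ranking the 6 terms shows the dominant one is 6 · n^3 · log n. Hence f(n) ∈ Θ(n^3 · log n).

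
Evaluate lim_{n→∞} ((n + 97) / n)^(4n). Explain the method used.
lim = e^388

Rewrite as (1 + 97/n)^(4n). By the standard limit (1 + x/n)^n → e^x, we have (1 + 97/n)^n → e^97, and raising to the 4th power gives e^388.
More precisely, ln[(1 + 97/n)^(4n)] = 4n · ln(1 + 97/n) = 4n · (97/n + O(1/n^2)) = 388 + O(1/n) → 388.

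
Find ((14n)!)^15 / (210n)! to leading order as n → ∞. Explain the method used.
((14n)!)^15/(210n)! ~ ((2π·14n)^(14/2) / sqrt(15)) · 15^(−15·14n)  →  0

Write N = 14n. Stirling: N! ~ sqrt(2π N)(N/e)^N and (15N)! ~ sqrt(2π·15N)·(15N/e)^(15N).
  (N!)^15/(15N)! ~ (2π N)^(15/2) (N/e)^(15N) / [sqrt(2π·15N) (15N/e)^(15N)]
     = (2π N)^(15/2) / sqrt(2π·15N) · (N/(15N))^(15N)
     = (2π N)^((15−1)/2) / sqrt(15) · 15^(−15N).
Since 15^15 > 1, the factor 15^(−15N) decays exponentially, so the ratio → 0. Substituting N = 14n gives the stated form.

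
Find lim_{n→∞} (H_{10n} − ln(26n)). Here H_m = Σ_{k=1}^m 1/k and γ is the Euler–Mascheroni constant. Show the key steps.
lim = ln(5/13) + γ

By Euler-Maclaurin, H_m = ln m + γ + O(1/m). So
  H_{10n} − ln(26n) = ln(10n) + γ − ln(26n) + O(1/n)
                       = ln(10/26) + γ + O(1/n).
Hence the limit is ln(10/26) + γ (= ln(5/13)).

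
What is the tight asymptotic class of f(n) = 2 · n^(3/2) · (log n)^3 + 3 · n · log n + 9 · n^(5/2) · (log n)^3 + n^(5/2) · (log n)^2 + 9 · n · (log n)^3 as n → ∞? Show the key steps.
f(n) ∈ Θ(n^(5/2) · (log n)^3)

Compare the terms by growth order. For large n, n^a · (log n)^b dominates n^a' · (log n)^b' iff a > a', or (a = a' and b > b'). Ranking the 5 terms shows the dominant one is 9 · n^(5/2) · (log n)^3. Hence f(n) ∈ Θ(n^(5/2) · (log n)^3).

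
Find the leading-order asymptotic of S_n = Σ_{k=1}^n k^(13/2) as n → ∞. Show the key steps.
S_n ~ (2/15) · n^(15/2)

Integral comparison: Σ_{k=1}^n k^(13/2) = ∫_0^n x^(13/2) dx + O(n^(13/2)). The integral is n^(1 + 13/2) / (1 + 13/2) = n^((13+2)/2) / ((13+2)/2) = (2/15) · n^(15/2).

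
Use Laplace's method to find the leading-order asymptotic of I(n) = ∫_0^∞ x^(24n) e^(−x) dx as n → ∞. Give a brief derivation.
I(n) ~ sqrt(2π·24n) · (24n/e)^(24n)

Write the integrand as exp(24n ln x − x) and set f(x) = 24n ln x − x. Then f'(x) = 24n/x − 1 = 0 at x* = 24n, and f''(x*) = −24n/x*^2 = −1/(24n). Laplace's method (interior maximum) gives
  I(n) ~ e^(f(x*)) · sqrt(2π / |f''(x*)|)
        = exp(24n ln(24n) − 24n) · sqrt(2π · 24n)
        = (24n)^(24n) e^(−24n) · sqrt(2π·24n)
        = sqrt(2π·24n) · (24n/e)^(24n).
This matches Γ(24n+1) with Stirling applied to Γ.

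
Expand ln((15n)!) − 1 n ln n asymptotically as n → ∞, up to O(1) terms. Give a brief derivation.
ln((15n)!) − 1 n ln n = 14 n ln n + 15(ln 15 − 1) n + (1/2) ln(2π·15n) + O(1/n)

Stirling: ln((15n)!) = 15n ln(15n) − 15n + (1/2) ln(2π·15n) + O(1/n).
Expand 15n ln(15n) = 15n (ln n + ln 15) = 15n ln n + 15n ln 15.
Subtract 1n ln n: leading term is (15 − 1) n ln n = 14 n ln n. The next term is 15n ln 15 − 15n = 15(ln 15 − 1) n. Then the (1/2) ln(2π·15n) correction.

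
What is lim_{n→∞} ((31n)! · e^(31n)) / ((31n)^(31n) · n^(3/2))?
lim = 0

Stirling: (31n)! ~ sqrt(2π·31n) · (31n/e)^(31n). Hence
  (31n)! · e^(31n) / (31n)^(31n) ~ sqrt(2π·31n).
Dividing by n^(3/2): sqrt(2π·31n) / n^(3/2) = sqrt(2π·31) · n^((1−3)/2), so the expression behaves like sqrt(2π·31) · n^((1−3)/2) → 0.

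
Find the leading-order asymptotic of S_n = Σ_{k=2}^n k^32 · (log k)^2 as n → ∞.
S_n ~ n^33 · (log n)^2 / 33

By integral comparison, S_n = ∫_1^n x^32 · (log x)^2 dx + O(n^32 · (log n)^2). For the integral, the leading term of ∫_1^n x^32 (log x)^2 dx is n^33/33 · (log n)^2 (by repeated integration by parts; each step lowers the log-exponent and produces a relatively O(1/log n) correction). Hence S_n ~ n^33 · (log n)^2 / 33.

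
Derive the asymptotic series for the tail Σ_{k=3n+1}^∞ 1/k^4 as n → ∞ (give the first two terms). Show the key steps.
Σ_{k>3n} 1/k^4 = 1/(3 · (3n)^3) − 1/(2 · (3n)^4) + O(1/(3n)^5)

Compare to the integral: ∫_{3n}^∞ x^(−4) dx = [−x^(−3)/3]_{3n}^∞ = 1/((4−1)·(3n)^3). The Euler-Maclaurin correction adds −f(3n)/2 = −1/(2·(3n)^4). Euler-Maclaurin then gives
  Σ_{k>3n} 1/k^4 = ∫_{3n}^∞ dx/x^4 − 1/(2·(3n)^4) + O(1/(3n)^5).
(Equivalently this is ζ(4) − Σ_{k≤3n} 1/k^4.)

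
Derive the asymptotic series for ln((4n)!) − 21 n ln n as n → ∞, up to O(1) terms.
ln((4n)!) − 21 n ln n = −17 n ln n + 4(ln 4 − 1) n + (1/2) ln(2π·4n) + O(1/n)

Stirling: ln((4n)!) = 4n ln(4n) − 4n + (1/2) ln(2π·4n) + O(1/n).
Expand 4n ln(4n) = 4n (ln n + ln 4) = 4n ln n + 4n ln 4.
Subtract 21n ln n: leading term is (4 − 21) n ln n = −17 n ln n. The next term is 4n ln 4 − 4n = 4(ln 4 − 1) n. Then the (1/2) ln(2π·4n) correction.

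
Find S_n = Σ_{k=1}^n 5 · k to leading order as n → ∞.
S_n ~ 5 · n^2 / 2

By integral comparison (Euler-Maclaurin), Σ_{k=1}^n 5 · k = 5 · ∫_0^n x^1 dx + O(n) = 5 · n^2/2 + O(n). (Equivalently, Faulhaber's formula gives the same leading term.)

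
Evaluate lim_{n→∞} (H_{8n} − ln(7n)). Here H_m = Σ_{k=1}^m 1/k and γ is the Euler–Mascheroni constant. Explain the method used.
lim = ln(8/7) + γ

By Euler-Maclaurin, H_m = ln m + γ + O(1/m). So
  H_{8n} − ln(7n) = ln(8n) + γ − ln(7n) + O(1/n)
                       = ln(8/7) + γ + O(1/n).
Hence the limit is ln(8/7) + γ.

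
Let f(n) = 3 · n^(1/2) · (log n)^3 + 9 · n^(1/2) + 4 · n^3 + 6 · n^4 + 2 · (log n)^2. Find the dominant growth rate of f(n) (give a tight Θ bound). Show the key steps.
f(n) ∈ Θ(n^4)

Compare the terms by growth order. For large n, n^a · (log n)^b dominates n^a' · (log n)^b' iff a > a', or (a = a' and b > b'). Ranking the 5 terms shows the dominant one is 6 · n^4. Hence f(n) ∈ Θ(n^4).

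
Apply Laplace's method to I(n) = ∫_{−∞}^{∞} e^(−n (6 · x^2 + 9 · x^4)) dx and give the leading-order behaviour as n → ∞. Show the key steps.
I(n) ~ sqrt(π/(6n))

φ(x) = 6 · x^2 + 9 · x^4 has its unique global minimum at x* = 0 (since φ'(x) = 12x + 36x^3 = 0 only at x = 0 for real x with both coefficients positive, and φ → ∞ as |x| → ∞). At x* = 0, φ(0) = 0 and φ''(0) = 12. Laplace's method then gives
  I(n) ~ sqrt(2π / (n · φ''(0))) · e^(−n φ(0)) = sqrt(2π / (12n)) = sqrt(π/(6n)).
The 9 · x^4 term contributes only at subleading order (an O(1/n) relative correction).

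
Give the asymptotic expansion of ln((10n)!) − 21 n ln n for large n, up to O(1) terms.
ln((10n)!) − 21 n ln n = −11 n ln n + 10(ln 10 − 1) n + (1/2) ln(2π·10n) + O(1/n)

Stirling: ln((10n)!) = 10n ln(10n) − 10n + (1/2) ln(2π·10n) + O(1/n).
Expand 10n ln(10n) = 10n (ln n + ln 10) = 10n ln n + 10n ln 10.
Subtract 21n ln n: leading term is (10 − 21) n ln n = −11 n ln n. The next term is 10n ln 10 − 10n = 10(ln 10 − 1) n. Then the (1/2) ln(2π·10n) correction.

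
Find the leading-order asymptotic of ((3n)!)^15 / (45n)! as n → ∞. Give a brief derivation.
((3n)!)^15/(45n)! ~ ((2π·3n)^(14/2) / sqrt(15)) · 15^(−15·3n)  →  0

Write N = 3n. Stirling: N! ~ sqrt(2π N)(N/e)^N and (15N)! ~ sqrt(2π·15N)·(15N/e)^(15N).
  (N!)^15/(15N)! ~ (2π N)^(15/2) (N/e)^(15N) / [sqrt(2π·15N) (15N/e)^(15N)]
     = (2π N)^(15/2) / sqrt(2π·15N) · (N/(15N))^(15N)
     = (2π N)^((15−1)/2) / sqrt(15) · 15^(−15N).
Since 15^15 > 1, the factor 15^(−15N) decays exponentially, so the ratio → 0. Substituting N = 3n gives the stated form.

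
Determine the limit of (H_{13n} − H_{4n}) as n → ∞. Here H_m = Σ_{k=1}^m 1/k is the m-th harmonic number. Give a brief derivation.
lim = ln(13/4)

Euler-Maclaurin gives H_m = ln m + γ + 1/(2m) + O(1/m^2). The γ and O(1/m) terms cancel in the difference:
  H_{13n} − H_{4n} = ln(13n) − ln(4n) + O(1/n) = ln(13/4) + O(1/n).
Hence the limit is ln(13/4).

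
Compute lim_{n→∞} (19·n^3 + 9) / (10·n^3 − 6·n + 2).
lim = 19/10

For large n the leading n^3 terms dominate both numerator and denominator. Dividing top and bottom by n^3, every other term tends to 0, leaving 19/10.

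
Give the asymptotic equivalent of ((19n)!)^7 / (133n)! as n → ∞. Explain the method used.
((19n)!)^7/(133n)! ~ ((2π·19n)^(6/2) / sqrt(7)) · 7^(−7·19n)  →  0

Write N = 19n. Stirling: N! ~ sqrt(2π N)(N/e)^N and (7N)! ~ sqrt(2π·7N)·(7N/e)^(7N).
  (N!)^7/(7N)! ~ (2π N)^(7/2) (N/e)^(7N) / [sqrt(2π·7N) (7N/e)^(7N)]
     = (2π N)^(7/2) / sqrt(2π·7N) · (N/(7N))^(7N)
     = (2π N)^((7−1)/2) / sqrt(7) · 7^(−7N).
Since 7^7 > 1, the factor 7^(−7N) decays exponentially, so the ratio → 0. Substituting N = 19n gives the stated form.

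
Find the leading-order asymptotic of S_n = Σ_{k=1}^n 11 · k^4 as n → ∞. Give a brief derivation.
S_n ~ 11 · n^5 / 5

By integral comparison (Euler-Maclaurin), Σ_{k=1}^n 11 · k^4 = 11 · ∫_0^n x^4 dx + O(n^4) = 11 · n^5/5 + O(n^4). (Equivalently, Faulhaber's formula gives the same leading term.)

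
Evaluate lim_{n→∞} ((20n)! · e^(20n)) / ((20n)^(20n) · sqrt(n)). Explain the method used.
lim = sqrt(2π·20)

Stirling: (20n)! ~ sqrt(2π·20n) · (20n/e)^(20n). Hence
  (20n)! · e^(20n) / (20n)^(20n) ~ sqrt(2π·20n).
Dividing by sqrt(n): sqrt(2π·20n) / sqrt(n) = sqrt(2π·20) · n^((1−1)/2), so the limit is sqrt(2π·20).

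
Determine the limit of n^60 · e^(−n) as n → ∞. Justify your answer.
lim = 0

Exponentials with base > 1 dominate every fixed polynomial: for any fixed c, n^c / e^n → 0 as n → ∞ (e.g. by the ratio test, or since e^n grows faster than any power of n). Hence n^60 · e^(−n) = n^60 / e^n → 0.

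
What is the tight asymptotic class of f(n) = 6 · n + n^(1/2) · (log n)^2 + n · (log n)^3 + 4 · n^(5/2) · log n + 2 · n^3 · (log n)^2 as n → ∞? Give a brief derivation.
f(n) ∈ Θ(n^3 · (log n)^2)

Compare the terms by growth order. For large n, n^a · (log n)^b dominates n^a' · (log n)^b' iff a > a', or (a = a' and b > b'). Ranking the 5 terms shows the dominant one is 2 · n^3 · (log n)^2. Hence f(n) ∈ Θ(n^3 · (log n)^2).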